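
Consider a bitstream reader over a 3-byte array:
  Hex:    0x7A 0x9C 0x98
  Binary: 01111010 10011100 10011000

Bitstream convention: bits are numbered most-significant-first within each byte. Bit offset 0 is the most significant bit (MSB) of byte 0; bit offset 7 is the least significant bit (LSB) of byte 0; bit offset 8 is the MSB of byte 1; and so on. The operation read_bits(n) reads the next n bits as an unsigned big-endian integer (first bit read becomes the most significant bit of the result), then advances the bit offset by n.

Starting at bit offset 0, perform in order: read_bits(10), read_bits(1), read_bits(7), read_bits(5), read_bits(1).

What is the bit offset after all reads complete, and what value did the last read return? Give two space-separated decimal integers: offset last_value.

Answer: 24 0

Derivation:
Read 1: bits[0:10] width=10 -> value=490 (bin 0111101010); offset now 10 = byte 1 bit 2; 14 bits remain
Read 2: bits[10:11] width=1 -> value=0 (bin 0); offset now 11 = byte 1 bit 3; 13 bits remain
Read 3: bits[11:18] width=7 -> value=114 (bin 1110010); offset now 18 = byte 2 bit 2; 6 bits remain
Read 4: bits[18:23] width=5 -> value=12 (bin 01100); offset now 23 = byte 2 bit 7; 1 bits remain
Read 5: bits[23:24] width=1 -> value=0 (bin 0); offset now 24 = byte 3 bit 0; 0 bits remain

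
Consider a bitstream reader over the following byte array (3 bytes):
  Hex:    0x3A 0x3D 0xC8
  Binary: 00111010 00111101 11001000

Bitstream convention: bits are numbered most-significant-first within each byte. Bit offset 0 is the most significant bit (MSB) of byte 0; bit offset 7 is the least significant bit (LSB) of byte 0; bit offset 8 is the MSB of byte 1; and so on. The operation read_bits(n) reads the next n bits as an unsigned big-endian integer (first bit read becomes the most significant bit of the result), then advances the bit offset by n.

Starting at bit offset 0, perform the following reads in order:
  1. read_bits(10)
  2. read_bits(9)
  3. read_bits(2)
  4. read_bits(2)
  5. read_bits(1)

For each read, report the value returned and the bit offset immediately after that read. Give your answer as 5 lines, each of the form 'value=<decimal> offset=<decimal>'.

Answer: value=232 offset=10
value=494 offset=19
value=1 offset=21
value=0 offset=23
value=0 offset=24

Derivation:
Read 1: bits[0:10] width=10 -> value=232 (bin 0011101000); offset now 10 = byte 1 bit 2; 14 bits remain
Read 2: bits[10:19] width=9 -> value=494 (bin 111101110); offset now 19 = byte 2 bit 3; 5 bits remain
Read 3: bits[19:21] width=2 -> value=1 (bin 01); offset now 21 = byte 2 bit 5; 3 bits remain
Read 4: bits[21:23] width=2 -> value=0 (bin 00); offset now 23 = byte 2 bit 7; 1 bits remain
Read 5: bits[23:24] width=1 -> value=0 (bin 0); offset now 24 = byte 3 bit 0; 0 bits remain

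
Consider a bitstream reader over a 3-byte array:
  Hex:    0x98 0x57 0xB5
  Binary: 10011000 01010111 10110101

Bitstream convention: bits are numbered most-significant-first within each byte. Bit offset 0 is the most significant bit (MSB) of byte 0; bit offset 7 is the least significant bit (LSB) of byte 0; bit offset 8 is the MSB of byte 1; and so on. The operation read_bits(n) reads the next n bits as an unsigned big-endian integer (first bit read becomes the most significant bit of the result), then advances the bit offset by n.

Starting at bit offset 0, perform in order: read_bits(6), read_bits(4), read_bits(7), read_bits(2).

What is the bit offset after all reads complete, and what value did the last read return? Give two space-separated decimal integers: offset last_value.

Read 1: bits[0:6] width=6 -> value=38 (bin 100110); offset now 6 = byte 0 bit 6; 18 bits remain
Read 2: bits[6:10] width=4 -> value=1 (bin 0001); offset now 10 = byte 1 bit 2; 14 bits remain
Read 3: bits[10:17] width=7 -> value=47 (bin 0101111); offset now 17 = byte 2 bit 1; 7 bits remain
Read 4: bits[17:19] width=2 -> value=1 (bin 01); offset now 19 = byte 2 bit 3; 5 bits remain

Answer: 19 1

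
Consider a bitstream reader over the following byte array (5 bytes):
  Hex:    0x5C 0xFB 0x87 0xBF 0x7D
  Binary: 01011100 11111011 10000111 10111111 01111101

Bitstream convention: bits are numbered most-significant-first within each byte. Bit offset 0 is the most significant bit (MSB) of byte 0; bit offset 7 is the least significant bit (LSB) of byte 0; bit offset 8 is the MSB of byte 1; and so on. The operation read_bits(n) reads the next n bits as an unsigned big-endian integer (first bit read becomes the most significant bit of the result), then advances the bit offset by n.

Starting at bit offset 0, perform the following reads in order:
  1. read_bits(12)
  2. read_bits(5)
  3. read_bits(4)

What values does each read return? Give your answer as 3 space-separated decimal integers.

Read 1: bits[0:12] width=12 -> value=1487 (bin 010111001111); offset now 12 = byte 1 bit 4; 28 bits remain
Read 2: bits[12:17] width=5 -> value=23 (bin 10111); offset now 17 = byte 2 bit 1; 23 bits remain
Read 3: bits[17:21] width=4 -> value=0 (bin 0000); offset now 21 = byte 2 bit 5; 19 bits remain

Answer: 1487 23 0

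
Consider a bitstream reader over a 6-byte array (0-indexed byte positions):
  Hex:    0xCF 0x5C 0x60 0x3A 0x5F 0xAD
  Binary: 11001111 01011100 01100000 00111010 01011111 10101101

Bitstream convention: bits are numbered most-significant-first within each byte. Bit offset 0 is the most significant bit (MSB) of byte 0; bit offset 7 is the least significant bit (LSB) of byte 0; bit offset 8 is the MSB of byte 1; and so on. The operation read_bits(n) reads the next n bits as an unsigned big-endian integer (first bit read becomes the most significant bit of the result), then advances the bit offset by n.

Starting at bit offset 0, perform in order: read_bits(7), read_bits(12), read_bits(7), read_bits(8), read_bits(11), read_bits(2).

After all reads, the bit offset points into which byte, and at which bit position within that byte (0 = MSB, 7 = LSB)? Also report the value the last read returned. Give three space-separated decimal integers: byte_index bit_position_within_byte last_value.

Answer: 5 7 2

Derivation:
Read 1: bits[0:7] width=7 -> value=103 (bin 1100111); offset now 7 = byte 0 bit 7; 41 bits remain
Read 2: bits[7:19] width=12 -> value=2787 (bin 101011100011); offset now 19 = byte 2 bit 3; 29 bits remain
Read 3: bits[19:26] width=7 -> value=0 (bin 0000000); offset now 26 = byte 3 bit 2; 22 bits remain
Read 4: bits[26:34] width=8 -> value=233 (bin 11101001); offset now 34 = byte 4 bit 2; 14 bits remain
Read 5: bits[34:45] width=11 -> value=1013 (bin 01111110101); offset now 45 = byte 5 bit 5; 3 bits remain
Read 6: bits[45:47] width=2 -> value=2 (bin 10); offset now 47 = byte 5 bit 7; 1 bits remain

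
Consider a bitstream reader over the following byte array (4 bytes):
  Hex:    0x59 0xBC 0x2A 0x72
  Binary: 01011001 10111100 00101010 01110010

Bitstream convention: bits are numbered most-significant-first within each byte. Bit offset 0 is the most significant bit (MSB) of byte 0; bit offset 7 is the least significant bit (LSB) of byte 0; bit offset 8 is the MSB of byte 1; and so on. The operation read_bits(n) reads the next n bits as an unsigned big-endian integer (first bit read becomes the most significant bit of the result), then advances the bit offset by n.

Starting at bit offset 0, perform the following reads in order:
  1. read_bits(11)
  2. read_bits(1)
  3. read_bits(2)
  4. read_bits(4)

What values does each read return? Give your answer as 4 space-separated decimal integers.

Answer: 717 1 3 0

Derivation:
Read 1: bits[0:11] width=11 -> value=717 (bin 01011001101); offset now 11 = byte 1 bit 3; 21 bits remain
Read 2: bits[11:12] width=1 -> value=1 (bin 1); offset now 12 = byte 1 bit 4; 20 bits remain
Read 3: bits[12:14] width=2 -> value=3 (bin 11); offset now 14 = byte 1 bit 6; 18 bits remain
Read 4: bits[14:18] width=4 -> value=0 (bin 0000); offset now 18 = byte 2 bit 2; 14 bits remain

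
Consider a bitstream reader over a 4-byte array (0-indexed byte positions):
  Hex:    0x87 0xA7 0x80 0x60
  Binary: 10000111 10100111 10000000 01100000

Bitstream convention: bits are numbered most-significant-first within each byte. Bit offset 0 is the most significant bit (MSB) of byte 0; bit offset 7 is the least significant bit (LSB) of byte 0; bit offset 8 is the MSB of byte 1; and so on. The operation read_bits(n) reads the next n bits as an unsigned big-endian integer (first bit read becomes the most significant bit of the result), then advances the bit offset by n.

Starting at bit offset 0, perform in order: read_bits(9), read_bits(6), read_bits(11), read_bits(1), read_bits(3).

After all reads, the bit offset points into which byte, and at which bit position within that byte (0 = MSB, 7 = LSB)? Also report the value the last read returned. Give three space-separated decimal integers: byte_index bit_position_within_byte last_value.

Answer: 3 6 0

Derivation:
Read 1: bits[0:9] width=9 -> value=271 (bin 100001111); offset now 9 = byte 1 bit 1; 23 bits remain
Read 2: bits[9:15] width=6 -> value=19 (bin 010011); offset now 15 = byte 1 bit 7; 17 bits remain
Read 3: bits[15:26] width=11 -> value=1537 (bin 11000000001); offset now 26 = byte 3 bit 2; 6 bits remain
Read 4: bits[26:27] width=1 -> value=1 (bin 1); offset now 27 = byte 3 bit 3; 5 bits remain
Read 5: bits[27:30] width=3 -> value=0 (bin 000); offset now 30 = byte 3 bit 6; 2 bits remain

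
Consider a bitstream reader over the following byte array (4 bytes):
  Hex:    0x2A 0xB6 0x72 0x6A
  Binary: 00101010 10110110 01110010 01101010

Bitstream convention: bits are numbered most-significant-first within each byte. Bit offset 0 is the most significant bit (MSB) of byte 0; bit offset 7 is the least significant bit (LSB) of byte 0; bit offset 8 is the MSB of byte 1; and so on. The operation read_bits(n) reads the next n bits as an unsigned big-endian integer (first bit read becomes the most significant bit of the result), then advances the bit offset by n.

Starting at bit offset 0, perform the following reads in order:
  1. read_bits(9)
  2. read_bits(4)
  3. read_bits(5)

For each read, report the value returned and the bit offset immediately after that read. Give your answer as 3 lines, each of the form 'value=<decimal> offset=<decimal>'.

Read 1: bits[0:9] width=9 -> value=85 (bin 001010101); offset now 9 = byte 1 bit 1; 23 bits remain
Read 2: bits[9:13] width=4 -> value=6 (bin 0110); offset now 13 = byte 1 bit 5; 19 bits remain
Read 3: bits[13:18] width=5 -> value=25 (bin 11001); offset now 18 = byte 2 bit 2; 14 bits remain

Answer: value=85 offset=9
value=6 offset=13
value=25 offset=18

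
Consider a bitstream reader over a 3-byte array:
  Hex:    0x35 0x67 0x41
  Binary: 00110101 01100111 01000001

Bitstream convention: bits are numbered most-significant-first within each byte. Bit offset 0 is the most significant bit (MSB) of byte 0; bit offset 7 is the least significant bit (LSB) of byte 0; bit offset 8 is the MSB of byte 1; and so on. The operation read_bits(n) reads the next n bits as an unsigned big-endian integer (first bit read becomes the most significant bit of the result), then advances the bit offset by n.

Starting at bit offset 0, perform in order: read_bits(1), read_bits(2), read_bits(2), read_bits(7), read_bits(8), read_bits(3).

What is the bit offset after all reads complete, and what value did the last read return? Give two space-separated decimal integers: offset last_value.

Read 1: bits[0:1] width=1 -> value=0 (bin 0); offset now 1 = byte 0 bit 1; 23 bits remain
Read 2: bits[1:3] width=2 -> value=1 (bin 01); offset now 3 = byte 0 bit 3; 21 bits remain
Read 3: bits[3:5] width=2 -> value=2 (bin 10); offset now 5 = byte 0 bit 5; 19 bits remain
Read 4: bits[5:12] width=7 -> value=86 (bin 1010110); offset now 12 = byte 1 bit 4; 12 bits remain
Read 5: bits[12:20] width=8 -> value=116 (bin 01110100); offset now 20 = byte 2 bit 4; 4 bits remain
Read 6: bits[20:23] width=3 -> value=0 (bin 000); offset now 23 = byte 2 bit 7; 1 bits remain

Answer: 23 0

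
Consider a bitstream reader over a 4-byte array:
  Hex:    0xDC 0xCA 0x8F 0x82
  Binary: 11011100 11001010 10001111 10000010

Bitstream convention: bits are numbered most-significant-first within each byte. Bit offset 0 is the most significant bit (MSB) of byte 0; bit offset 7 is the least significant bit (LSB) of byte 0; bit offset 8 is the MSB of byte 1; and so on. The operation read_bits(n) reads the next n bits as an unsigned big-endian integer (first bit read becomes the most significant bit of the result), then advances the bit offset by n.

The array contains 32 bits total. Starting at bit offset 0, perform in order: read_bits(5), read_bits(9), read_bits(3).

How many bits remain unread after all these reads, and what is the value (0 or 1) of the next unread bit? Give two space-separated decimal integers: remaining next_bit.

Read 1: bits[0:5] width=5 -> value=27 (bin 11011); offset now 5 = byte 0 bit 5; 27 bits remain
Read 2: bits[5:14] width=9 -> value=306 (bin 100110010); offset now 14 = byte 1 bit 6; 18 bits remain
Read 3: bits[14:17] width=3 -> value=5 (bin 101); offset now 17 = byte 2 bit 1; 15 bits remain

Answer: 15 0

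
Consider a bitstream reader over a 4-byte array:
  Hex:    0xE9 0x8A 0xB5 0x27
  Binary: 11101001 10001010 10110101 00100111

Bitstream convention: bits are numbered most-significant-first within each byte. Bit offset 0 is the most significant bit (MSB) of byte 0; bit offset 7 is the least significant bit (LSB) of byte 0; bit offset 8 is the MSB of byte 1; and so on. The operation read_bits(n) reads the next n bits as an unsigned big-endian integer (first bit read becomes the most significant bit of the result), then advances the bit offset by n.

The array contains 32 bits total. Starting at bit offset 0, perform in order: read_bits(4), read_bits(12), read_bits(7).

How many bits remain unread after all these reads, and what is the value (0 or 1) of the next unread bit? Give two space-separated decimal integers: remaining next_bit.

Read 1: bits[0:4] width=4 -> value=14 (bin 1110); offset now 4 = byte 0 bit 4; 28 bits remain
Read 2: bits[4:16] width=12 -> value=2442 (bin 100110001010); offset now 16 = byte 2 bit 0; 16 bits remain
Read 3: bits[16:23] width=7 -> value=90 (bin 1011010); offset now 23 = byte 2 bit 7; 9 bits remain

Answer: 9 1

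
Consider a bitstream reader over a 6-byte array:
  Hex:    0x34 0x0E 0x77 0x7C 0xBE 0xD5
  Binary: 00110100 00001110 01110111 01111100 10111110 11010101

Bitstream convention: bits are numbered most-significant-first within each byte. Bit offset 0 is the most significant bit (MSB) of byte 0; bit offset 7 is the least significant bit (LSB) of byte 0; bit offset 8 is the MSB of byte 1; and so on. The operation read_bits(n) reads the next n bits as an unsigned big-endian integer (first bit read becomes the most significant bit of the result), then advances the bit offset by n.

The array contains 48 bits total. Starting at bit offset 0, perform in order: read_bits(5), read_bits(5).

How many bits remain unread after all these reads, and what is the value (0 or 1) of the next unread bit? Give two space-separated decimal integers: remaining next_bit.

Answer: 38 0

Derivation:
Read 1: bits[0:5] width=5 -> value=6 (bin 00110); offset now 5 = byte 0 bit 5; 43 bits remain
Read 2: bits[5:10] width=5 -> value=16 (bin 10000); offset now 10 = byte 1 bit 2; 38 bits remain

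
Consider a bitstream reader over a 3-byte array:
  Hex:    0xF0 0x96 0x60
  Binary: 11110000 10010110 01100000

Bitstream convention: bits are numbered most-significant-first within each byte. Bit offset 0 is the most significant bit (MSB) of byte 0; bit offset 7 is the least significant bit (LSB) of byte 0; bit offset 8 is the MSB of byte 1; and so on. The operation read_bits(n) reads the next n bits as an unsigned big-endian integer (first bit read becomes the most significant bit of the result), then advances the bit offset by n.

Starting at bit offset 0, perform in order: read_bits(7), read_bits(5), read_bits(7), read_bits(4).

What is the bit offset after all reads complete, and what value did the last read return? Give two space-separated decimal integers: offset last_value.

Answer: 23 0

Derivation:
Read 1: bits[0:7] width=7 -> value=120 (bin 1111000); offset now 7 = byte 0 bit 7; 17 bits remain
Read 2: bits[7:12] width=5 -> value=9 (bin 01001); offset now 12 = byte 1 bit 4; 12 bits remain
Read 3: bits[12:19] width=7 -> value=51 (bin 0110011); offset now 19 = byte 2 bit 3; 5 bits remain
Read 4: bits[19:23] width=4 -> value=0 (bin 0000); offset now 23 = byte 2 bit 7; 1 bits remain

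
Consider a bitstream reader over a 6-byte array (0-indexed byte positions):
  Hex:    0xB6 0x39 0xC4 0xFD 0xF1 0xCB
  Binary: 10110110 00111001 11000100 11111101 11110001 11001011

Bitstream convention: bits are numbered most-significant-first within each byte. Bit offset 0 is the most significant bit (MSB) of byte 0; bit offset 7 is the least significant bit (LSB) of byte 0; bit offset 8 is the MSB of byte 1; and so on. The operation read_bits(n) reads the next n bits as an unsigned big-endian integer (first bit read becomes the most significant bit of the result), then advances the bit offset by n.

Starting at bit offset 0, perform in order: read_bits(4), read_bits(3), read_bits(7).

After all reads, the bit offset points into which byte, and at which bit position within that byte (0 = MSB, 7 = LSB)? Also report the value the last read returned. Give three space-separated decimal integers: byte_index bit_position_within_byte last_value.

Answer: 1 6 14

Derivation:
Read 1: bits[0:4] width=4 -> value=11 (bin 1011); offset now 4 = byte 0 bit 4; 44 bits remain
Read 2: bits[4:7] width=3 -> value=3 (bin 011); offset now 7 = byte 0 bit 7; 41 bits remain
Read 3: bits[7:14] width=7 -> value=14 (bin 0001110); offset now 14 = byte 1 bit 6; 34 bits remain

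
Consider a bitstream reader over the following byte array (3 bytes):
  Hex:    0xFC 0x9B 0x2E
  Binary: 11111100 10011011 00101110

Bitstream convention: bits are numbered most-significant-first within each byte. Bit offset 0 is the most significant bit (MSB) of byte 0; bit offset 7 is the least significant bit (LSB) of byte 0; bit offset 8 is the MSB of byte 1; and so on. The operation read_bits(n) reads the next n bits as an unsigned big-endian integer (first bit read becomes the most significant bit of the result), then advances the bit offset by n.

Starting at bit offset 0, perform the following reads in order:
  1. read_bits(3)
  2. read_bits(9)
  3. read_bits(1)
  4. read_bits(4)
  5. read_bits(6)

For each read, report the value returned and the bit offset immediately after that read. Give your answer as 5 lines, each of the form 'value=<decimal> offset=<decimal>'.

Read 1: bits[0:3] width=3 -> value=7 (bin 111); offset now 3 = byte 0 bit 3; 21 bits remain
Read 2: bits[3:12] width=9 -> value=457 (bin 111001001); offset now 12 = byte 1 bit 4; 12 bits remain
Read 3: bits[12:13] width=1 -> value=1 (bin 1); offset now 13 = byte 1 bit 5; 11 bits remain
Read 4: bits[13:17] width=4 -> value=6 (bin 0110); offset now 17 = byte 2 bit 1; 7 bits remain
Read 5: bits[17:23] width=6 -> value=23 (bin 010111); offset now 23 = byte 2 bit 7; 1 bits remain

Answer: value=7 offset=3
value=457 offset=12
value=1 offset=13
value=6 offset=17
value=23 offset=23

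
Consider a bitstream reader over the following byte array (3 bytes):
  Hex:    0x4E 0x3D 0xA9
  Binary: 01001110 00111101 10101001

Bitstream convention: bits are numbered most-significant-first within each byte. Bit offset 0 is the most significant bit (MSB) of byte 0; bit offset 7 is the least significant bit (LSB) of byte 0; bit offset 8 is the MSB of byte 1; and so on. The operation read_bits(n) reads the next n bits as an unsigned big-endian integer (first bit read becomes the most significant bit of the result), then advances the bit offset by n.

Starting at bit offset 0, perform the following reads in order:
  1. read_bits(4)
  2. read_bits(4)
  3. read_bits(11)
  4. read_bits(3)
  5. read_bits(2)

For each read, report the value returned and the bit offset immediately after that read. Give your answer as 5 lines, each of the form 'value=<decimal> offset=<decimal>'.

Read 1: bits[0:4] width=4 -> value=4 (bin 0100); offset now 4 = byte 0 bit 4; 20 bits remain
Read 2: bits[4:8] width=4 -> value=14 (bin 1110); offset now 8 = byte 1 bit 0; 16 bits remain
Read 3: bits[8:19] width=11 -> value=493 (bin 00111101101); offset now 19 = byte 2 bit 3; 5 bits remain
Read 4: bits[19:22] width=3 -> value=2 (bin 010); offset now 22 = byte 2 bit 6; 2 bits remain
Read 5: bits[22:24] width=2 -> value=1 (bin 01); offset now 24 = byte 3 bit 0; 0 bits remain

Answer: value=4 offset=4
value=14 offset=8
value=493 offset=19
value=2 offset=22
value=1 offset=24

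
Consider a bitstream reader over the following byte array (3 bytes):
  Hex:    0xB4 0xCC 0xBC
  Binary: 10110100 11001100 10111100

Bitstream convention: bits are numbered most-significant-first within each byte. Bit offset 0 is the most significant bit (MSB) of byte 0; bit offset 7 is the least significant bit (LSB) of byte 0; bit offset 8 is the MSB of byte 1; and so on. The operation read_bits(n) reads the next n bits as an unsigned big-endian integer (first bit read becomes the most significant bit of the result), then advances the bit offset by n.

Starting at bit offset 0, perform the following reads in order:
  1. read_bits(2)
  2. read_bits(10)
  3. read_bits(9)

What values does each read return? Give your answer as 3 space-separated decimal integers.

Answer: 2 844 407

Derivation:
Read 1: bits[0:2] width=2 -> value=2 (bin 10); offset now 2 = byte 0 bit 2; 22 bits remain
Read 2: bits[2:12] width=10 -> value=844 (bin 1101001100); offset now 12 = byte 1 bit 4; 12 bits remain
Read 3: bits[12:21] width=9 -> value=407 (bin 110010111); offset now 21 = byte 2 bit 5; 3 bits remain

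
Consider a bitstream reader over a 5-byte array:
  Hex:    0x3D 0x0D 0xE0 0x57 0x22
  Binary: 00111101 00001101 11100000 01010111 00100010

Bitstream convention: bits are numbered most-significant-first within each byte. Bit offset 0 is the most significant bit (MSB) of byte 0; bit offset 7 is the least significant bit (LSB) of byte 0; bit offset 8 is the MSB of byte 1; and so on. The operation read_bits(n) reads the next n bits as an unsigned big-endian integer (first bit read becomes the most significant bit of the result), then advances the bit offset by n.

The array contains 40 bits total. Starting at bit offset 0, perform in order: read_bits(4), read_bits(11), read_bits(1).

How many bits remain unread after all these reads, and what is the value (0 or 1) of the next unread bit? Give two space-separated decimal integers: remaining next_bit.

Answer: 24 1

Derivation:
Read 1: bits[0:4] width=4 -> value=3 (bin 0011); offset now 4 = byte 0 bit 4; 36 bits remain
Read 2: bits[4:15] width=11 -> value=1670 (bin 11010000110); offset now 15 = byte 1 bit 7; 25 bits remain
Read 3: bits[15:16] width=1 -> value=1 (bin 1); offset now 16 = byte 2 bit 0; 24 bits remain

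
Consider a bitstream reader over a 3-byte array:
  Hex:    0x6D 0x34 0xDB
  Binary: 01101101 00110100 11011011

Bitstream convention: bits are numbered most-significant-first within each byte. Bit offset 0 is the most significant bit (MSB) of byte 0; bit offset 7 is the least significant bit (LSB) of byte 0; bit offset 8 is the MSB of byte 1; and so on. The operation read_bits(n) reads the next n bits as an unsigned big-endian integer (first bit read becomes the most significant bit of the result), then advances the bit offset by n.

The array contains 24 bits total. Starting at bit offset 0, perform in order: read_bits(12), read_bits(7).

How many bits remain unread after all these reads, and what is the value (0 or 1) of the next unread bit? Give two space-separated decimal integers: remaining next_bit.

Read 1: bits[0:12] width=12 -> value=1747 (bin 011011010011); offset now 12 = byte 1 bit 4; 12 bits remain
Read 2: bits[12:19] width=7 -> value=38 (bin 0100110); offset now 19 = byte 2 bit 3; 5 bits remain

Answer: 5 1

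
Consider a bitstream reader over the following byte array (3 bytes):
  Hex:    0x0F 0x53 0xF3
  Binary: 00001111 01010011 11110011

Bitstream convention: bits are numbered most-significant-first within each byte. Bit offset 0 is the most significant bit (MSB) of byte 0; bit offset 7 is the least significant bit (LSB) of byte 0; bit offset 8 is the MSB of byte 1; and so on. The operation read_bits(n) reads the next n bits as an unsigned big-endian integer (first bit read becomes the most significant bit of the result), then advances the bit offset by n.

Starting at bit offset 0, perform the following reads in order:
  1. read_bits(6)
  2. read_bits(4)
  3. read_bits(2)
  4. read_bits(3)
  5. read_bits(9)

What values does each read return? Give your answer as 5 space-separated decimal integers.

Read 1: bits[0:6] width=6 -> value=3 (bin 000011); offset now 6 = byte 0 bit 6; 18 bits remain
Read 2: bits[6:10] width=4 -> value=13 (bin 1101); offset now 10 = byte 1 bit 2; 14 bits remain
Read 3: bits[10:12] width=2 -> value=1 (bin 01); offset now 12 = byte 1 bit 4; 12 bits remain
Read 4: bits[12:15] width=3 -> value=1 (bin 001); offset now 15 = byte 1 bit 7; 9 bits remain
Read 5: bits[15:24] width=9 -> value=499 (bin 111110011); offset now 24 = byte 3 bit 0; 0 bits remain

Answer: 3 13 1 1 499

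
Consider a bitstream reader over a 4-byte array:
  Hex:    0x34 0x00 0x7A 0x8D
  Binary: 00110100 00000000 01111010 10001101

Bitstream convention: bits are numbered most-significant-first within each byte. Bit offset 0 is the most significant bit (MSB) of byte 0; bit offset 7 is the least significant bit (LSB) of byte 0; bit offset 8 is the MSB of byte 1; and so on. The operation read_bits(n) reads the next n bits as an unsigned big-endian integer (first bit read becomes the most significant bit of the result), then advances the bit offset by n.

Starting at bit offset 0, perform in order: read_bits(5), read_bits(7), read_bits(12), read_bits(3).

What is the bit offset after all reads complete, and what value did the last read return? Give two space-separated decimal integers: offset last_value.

Read 1: bits[0:5] width=5 -> value=6 (bin 00110); offset now 5 = byte 0 bit 5; 27 bits remain
Read 2: bits[5:12] width=7 -> value=64 (bin 1000000); offset now 12 = byte 1 bit 4; 20 bits remain
Read 3: bits[12:24] width=12 -> value=122 (bin 000001111010); offset now 24 = byte 3 bit 0; 8 bits remain
Read 4: bits[24:27] width=3 -> value=4 (bin 100); offset now 27 = byte 3 bit 3; 5 bits remain

Answer: 27 4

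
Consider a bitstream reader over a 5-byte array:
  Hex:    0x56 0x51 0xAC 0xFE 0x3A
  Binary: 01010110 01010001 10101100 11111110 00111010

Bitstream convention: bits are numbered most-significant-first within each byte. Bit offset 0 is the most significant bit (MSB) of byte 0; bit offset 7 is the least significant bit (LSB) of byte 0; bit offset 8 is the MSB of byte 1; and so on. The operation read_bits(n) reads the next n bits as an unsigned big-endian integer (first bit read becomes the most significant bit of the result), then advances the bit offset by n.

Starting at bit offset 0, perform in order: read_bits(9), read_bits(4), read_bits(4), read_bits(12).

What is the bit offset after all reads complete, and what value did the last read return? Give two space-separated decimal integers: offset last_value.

Answer: 29 1439

Derivation:
Read 1: bits[0:9] width=9 -> value=172 (bin 010101100); offset now 9 = byte 1 bit 1; 31 bits remain
Read 2: bits[9:13] width=4 -> value=10 (bin 1010); offset now 13 = byte 1 bit 5; 27 bits remain
Read 3: bits[13:17] width=4 -> value=3 (bin 0011); offset now 17 = byte 2 bit 1; 23 bits remain
Read 4: bits[17:29] width=12 -> value=1439 (bin 010110011111); offset now 29 = byte 3 bit 5; 11 bits remain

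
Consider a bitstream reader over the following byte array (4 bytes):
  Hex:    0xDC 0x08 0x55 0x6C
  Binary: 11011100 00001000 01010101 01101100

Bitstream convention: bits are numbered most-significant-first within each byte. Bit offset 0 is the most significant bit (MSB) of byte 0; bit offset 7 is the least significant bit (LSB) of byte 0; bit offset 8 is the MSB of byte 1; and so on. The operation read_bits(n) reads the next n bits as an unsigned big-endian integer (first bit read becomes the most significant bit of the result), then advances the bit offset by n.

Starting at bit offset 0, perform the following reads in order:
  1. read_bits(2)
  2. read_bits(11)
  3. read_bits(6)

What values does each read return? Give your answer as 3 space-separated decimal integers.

Answer: 3 897 2

Derivation:
Read 1: bits[0:2] width=2 -> value=3 (bin 11); offset now 2 = byte 0 bit 2; 30 bits remain
Read 2: bits[2:13] width=11 -> value=897 (bin 01110000001); offset now 13 = byte 1 bit 5; 19 bits remain
Read 3: bits[13:19] width=6 -> value=2 (bin 000010); offset now 19 = byte 2 bit 3; 13 bits remain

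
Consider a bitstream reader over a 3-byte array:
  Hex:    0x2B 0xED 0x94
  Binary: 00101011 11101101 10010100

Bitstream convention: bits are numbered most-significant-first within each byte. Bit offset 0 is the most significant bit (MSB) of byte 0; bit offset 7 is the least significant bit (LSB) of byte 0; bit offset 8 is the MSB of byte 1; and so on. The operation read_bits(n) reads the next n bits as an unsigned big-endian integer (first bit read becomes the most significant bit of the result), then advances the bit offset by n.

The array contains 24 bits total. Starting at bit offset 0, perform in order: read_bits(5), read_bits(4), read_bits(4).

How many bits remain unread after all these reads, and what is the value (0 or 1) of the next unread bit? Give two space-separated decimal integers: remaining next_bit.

Read 1: bits[0:5] width=5 -> value=5 (bin 00101); offset now 5 = byte 0 bit 5; 19 bits remain
Read 2: bits[5:9] width=4 -> value=7 (bin 0111); offset now 9 = byte 1 bit 1; 15 bits remain
Read 3: bits[9:13] width=4 -> value=13 (bin 1101); offset now 13 = byte 1 bit 5; 11 bits remain

Answer: 11 1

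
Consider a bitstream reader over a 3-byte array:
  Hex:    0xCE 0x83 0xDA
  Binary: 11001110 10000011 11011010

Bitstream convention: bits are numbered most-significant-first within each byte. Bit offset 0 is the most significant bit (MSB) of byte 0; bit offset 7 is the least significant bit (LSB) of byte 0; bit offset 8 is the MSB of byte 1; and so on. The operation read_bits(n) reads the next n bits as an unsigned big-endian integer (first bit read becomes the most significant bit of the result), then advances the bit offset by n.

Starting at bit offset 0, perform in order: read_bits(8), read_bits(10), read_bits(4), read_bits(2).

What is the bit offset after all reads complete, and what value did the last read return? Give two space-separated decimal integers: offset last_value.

Answer: 24 2

Derivation:
Read 1: bits[0:8] width=8 -> value=206 (bin 11001110); offset now 8 = byte 1 bit 0; 16 bits remain
Read 2: bits[8:18] width=10 -> value=527 (bin 1000001111); offset now 18 = byte 2 bit 2; 6 bits remain
Read 3: bits[18:22] width=4 -> value=6 (bin 0110); offset now 22 = byte 2 bit 6; 2 bits remain
Read 4: bits[22:24] width=2 -> value=2 (bin 10); offset now 24 = byte 3 bit 0; 0 bits remain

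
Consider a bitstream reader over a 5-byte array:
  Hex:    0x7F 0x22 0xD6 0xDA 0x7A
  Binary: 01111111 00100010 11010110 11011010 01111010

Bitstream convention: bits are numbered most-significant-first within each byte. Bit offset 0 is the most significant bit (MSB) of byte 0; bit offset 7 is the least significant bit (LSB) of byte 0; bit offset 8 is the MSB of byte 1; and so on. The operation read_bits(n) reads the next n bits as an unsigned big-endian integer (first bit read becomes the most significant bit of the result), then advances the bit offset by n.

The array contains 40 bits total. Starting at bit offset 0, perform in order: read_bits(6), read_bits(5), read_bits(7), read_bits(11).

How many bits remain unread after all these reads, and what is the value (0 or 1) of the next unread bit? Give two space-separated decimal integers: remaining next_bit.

Answer: 11 0

Derivation:
Read 1: bits[0:6] width=6 -> value=31 (bin 011111); offset now 6 = byte 0 bit 6; 34 bits remain
Read 2: bits[6:11] width=5 -> value=25 (bin 11001); offset now 11 = byte 1 bit 3; 29 bits remain
Read 3: bits[11:18] width=7 -> value=11 (bin 0001011); offset now 18 = byte 2 bit 2; 22 bits remain
Read 4: bits[18:29] width=11 -> value=731 (bin 01011011011); offset now 29 = byte 3 bit 5; 11 bits remain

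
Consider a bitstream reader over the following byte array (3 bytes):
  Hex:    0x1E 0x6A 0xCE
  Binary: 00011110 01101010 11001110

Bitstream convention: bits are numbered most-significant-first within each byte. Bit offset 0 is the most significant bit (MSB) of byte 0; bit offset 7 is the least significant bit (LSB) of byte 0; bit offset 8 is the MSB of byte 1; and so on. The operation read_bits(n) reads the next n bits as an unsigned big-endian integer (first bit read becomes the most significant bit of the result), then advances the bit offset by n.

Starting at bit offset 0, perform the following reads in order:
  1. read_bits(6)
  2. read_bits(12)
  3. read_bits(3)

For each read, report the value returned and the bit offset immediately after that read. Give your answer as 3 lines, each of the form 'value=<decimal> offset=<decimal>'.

Read 1: bits[0:6] width=6 -> value=7 (bin 000111); offset now 6 = byte 0 bit 6; 18 bits remain
Read 2: bits[6:18] width=12 -> value=2475 (bin 100110101011); offset now 18 = byte 2 bit 2; 6 bits remain
Read 3: bits[18:21] width=3 -> value=1 (bin 001); offset now 21 = byte 2 bit 5; 3 bits remain

Answer: value=7 offset=6
value=2475 offset=18
value=1 offset=21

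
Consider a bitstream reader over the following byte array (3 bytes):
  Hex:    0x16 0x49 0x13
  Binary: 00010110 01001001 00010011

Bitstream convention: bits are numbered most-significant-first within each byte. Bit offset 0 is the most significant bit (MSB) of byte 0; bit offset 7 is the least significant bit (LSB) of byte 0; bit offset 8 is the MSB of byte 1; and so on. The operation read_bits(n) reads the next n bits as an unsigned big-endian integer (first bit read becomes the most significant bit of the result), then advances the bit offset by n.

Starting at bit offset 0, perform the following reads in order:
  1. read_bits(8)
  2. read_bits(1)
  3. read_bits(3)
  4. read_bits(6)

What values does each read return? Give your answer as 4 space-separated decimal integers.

Answer: 22 0 4 36

Derivation:
Read 1: bits[0:8] width=8 -> value=22 (bin 00010110); offset now 8 = byte 1 bit 0; 16 bits remain
Read 2: bits[8:9] width=1 -> value=0 (bin 0); offset now 9 = byte 1 bit 1; 15 bits remain
Read 3: bits[9:12] width=3 -> value=4 (bin 100); offset now 12 = byte 1 bit 4; 12 bits remain
Read 4: bits[12:18] width=6 -> value=36 (bin 100100); offset now 18 = byte 2 bit 2; 6 bits remain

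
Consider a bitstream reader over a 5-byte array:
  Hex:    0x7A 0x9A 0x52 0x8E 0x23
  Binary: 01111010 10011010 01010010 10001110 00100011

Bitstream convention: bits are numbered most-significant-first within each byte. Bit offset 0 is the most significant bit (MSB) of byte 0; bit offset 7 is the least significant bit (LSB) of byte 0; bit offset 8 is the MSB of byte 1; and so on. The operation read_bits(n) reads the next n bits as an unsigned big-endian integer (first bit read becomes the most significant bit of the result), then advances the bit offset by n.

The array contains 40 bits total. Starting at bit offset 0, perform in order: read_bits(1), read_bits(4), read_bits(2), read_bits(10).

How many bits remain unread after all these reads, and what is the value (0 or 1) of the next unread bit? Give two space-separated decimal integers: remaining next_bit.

Read 1: bits[0:1] width=1 -> value=0 (bin 0); offset now 1 = byte 0 bit 1; 39 bits remain
Read 2: bits[1:5] width=4 -> value=15 (bin 1111); offset now 5 = byte 0 bit 5; 35 bits remain
Read 3: bits[5:7] width=2 -> value=1 (bin 01); offset now 7 = byte 0 bit 7; 33 bits remain
Read 4: bits[7:17] width=10 -> value=308 (bin 0100110100); offset now 17 = byte 2 bit 1; 23 bits remain

Answer: 23 1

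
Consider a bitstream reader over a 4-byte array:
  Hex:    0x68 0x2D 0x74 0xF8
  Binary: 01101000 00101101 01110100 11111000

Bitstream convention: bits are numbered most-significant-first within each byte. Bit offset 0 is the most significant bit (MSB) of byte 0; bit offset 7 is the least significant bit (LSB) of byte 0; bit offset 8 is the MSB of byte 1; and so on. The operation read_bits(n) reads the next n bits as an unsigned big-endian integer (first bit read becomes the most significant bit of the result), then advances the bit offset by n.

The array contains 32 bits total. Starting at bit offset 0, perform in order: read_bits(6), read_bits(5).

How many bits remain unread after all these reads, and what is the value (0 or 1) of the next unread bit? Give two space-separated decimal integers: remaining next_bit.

Read 1: bits[0:6] width=6 -> value=26 (bin 011010); offset now 6 = byte 0 bit 6; 26 bits remain
Read 2: bits[6:11] width=5 -> value=1 (bin 00001); offset now 11 = byte 1 bit 3; 21 bits remain

Answer: 21 0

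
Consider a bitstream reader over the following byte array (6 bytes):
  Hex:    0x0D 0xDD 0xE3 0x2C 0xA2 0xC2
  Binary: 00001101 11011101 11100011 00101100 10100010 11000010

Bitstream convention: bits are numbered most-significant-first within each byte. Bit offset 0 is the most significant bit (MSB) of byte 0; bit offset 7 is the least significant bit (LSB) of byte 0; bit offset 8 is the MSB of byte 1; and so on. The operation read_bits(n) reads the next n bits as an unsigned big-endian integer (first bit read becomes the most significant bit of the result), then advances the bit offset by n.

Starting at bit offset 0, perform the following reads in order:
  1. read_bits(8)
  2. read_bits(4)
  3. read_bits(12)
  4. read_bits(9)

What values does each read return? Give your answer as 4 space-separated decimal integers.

Read 1: bits[0:8] width=8 -> value=13 (bin 00001101); offset now 8 = byte 1 bit 0; 40 bits remain
Read 2: bits[8:12] width=4 -> value=13 (bin 1101); offset now 12 = byte 1 bit 4; 36 bits remain
Read 3: bits[12:24] width=12 -> value=3555 (bin 110111100011); offset now 24 = byte 3 bit 0; 24 bits remain
Read 4: bits[24:33] width=9 -> value=89 (bin 001011001); offset now 33 = byte 4 bit 1; 15 bits remain

Answer: 13 13 3555 89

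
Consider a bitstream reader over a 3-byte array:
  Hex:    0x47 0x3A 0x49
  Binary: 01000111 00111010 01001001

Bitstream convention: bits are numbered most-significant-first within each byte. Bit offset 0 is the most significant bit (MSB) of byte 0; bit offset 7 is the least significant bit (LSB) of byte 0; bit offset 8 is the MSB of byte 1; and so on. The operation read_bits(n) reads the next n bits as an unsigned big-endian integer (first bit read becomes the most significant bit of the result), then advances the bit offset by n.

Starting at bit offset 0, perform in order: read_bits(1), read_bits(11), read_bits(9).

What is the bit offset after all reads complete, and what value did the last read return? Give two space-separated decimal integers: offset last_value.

Read 1: bits[0:1] width=1 -> value=0 (bin 0); offset now 1 = byte 0 bit 1; 23 bits remain
Read 2: bits[1:12] width=11 -> value=1139 (bin 10001110011); offset now 12 = byte 1 bit 4; 12 bits remain
Read 3: bits[12:21] width=9 -> value=329 (bin 101001001); offset now 21 = byte 2 bit 5; 3 bits remain

Answer: 21 329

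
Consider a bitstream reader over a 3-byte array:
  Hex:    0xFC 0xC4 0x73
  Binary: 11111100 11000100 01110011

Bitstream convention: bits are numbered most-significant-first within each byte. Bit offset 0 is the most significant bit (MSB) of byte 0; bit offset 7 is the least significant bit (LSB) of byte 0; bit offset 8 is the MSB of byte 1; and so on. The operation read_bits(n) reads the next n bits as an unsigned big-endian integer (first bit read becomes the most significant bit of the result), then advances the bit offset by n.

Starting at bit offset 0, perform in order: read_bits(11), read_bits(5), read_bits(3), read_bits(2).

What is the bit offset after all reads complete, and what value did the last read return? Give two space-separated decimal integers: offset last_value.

Answer: 21 2

Derivation:
Read 1: bits[0:11] width=11 -> value=2022 (bin 11111100110); offset now 11 = byte 1 bit 3; 13 bits remain
Read 2: bits[11:16] width=5 -> value=4 (bin 00100); offset now 16 = byte 2 bit 0; 8 bits remain
Read 3: bits[16:19] width=3 -> value=3 (bin 011); offset now 19 = byte 2 bit 3; 5 bits remain
Read 4: bits[19:21] width=2 -> value=2 (bin 10); offset now 21 = byte 2 bit 5; 3 bits remain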